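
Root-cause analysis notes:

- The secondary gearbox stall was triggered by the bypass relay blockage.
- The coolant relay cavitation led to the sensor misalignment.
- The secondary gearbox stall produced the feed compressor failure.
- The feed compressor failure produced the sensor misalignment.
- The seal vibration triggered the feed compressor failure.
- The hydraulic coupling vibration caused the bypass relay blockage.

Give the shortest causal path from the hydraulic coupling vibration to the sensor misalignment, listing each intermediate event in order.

the hydraulic coupling vibration → the bypass relay blockage
the bypass relay blockage → the secondary gearbox stall
the secondary gearbox stall → the feed compressor failure
the feed compressor failure → the sensor misalignment
Length: 4 steps.

the hydraulic coupling vibration → the bypass relay blockage → the secondary gearbox stall → the feed compressor failure → the sensor misalignment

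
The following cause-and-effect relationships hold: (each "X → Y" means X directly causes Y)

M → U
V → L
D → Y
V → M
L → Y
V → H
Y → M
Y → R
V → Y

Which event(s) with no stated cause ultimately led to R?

Tracing upstream from R: R ← Y ← V.
A separate upstream branch: R ← Y ← D.
Each of those chain origins has no stated cause.

D, V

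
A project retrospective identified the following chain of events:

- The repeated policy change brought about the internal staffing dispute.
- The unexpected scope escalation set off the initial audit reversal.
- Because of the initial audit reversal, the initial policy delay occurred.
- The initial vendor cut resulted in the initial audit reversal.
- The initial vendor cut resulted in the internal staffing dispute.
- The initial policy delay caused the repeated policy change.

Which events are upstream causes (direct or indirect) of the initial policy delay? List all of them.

Immediate cause of the initial policy delay: the initial audit reversal.
Further upstream: the unexpected scope escalation, the initial vendor cut.

the initial audit reversal, the initial vendor cut, the unexpected scope escalation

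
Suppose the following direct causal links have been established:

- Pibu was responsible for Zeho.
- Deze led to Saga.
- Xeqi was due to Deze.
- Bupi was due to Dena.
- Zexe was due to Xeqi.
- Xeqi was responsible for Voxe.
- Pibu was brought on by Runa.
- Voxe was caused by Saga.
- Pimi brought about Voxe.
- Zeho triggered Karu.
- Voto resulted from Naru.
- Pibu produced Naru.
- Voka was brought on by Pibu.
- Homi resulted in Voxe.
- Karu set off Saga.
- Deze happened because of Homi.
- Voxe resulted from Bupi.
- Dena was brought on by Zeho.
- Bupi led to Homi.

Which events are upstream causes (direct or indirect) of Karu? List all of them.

Pibu, Runa, Zeho

Immediate cause of Karu: Zeho.
Further upstream: Runa, Pibu.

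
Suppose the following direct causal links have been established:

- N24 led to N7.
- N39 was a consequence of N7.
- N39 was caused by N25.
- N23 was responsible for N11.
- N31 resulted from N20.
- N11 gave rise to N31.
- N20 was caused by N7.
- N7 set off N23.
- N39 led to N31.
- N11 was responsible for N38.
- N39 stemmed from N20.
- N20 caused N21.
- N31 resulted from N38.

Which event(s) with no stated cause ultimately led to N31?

N24, N25

Tracing upstream from N31: N31 ← N20 ← N7 ← N24.
A separate upstream branch: N31 ← N39 ← N25.
Each of those chain origins has no stated cause.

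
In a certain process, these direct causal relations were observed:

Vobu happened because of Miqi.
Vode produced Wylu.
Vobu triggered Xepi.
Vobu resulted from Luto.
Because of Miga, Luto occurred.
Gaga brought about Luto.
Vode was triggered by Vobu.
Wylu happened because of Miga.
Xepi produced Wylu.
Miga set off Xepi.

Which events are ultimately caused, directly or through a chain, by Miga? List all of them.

Direct effects: Luto, Xepi, Wylu.
2 steps out: Vobu.
3 steps out: Vode.
Not reachable from it: Gaga, Miqi.

Luto, Vobu, Vode, Wylu, Xepi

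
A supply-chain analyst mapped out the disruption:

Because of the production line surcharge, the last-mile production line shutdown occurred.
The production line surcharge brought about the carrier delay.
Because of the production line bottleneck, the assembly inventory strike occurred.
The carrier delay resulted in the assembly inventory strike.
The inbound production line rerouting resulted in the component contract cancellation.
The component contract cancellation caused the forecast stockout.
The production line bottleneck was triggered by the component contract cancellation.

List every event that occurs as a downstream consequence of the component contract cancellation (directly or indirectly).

Direct effects: the forecast stockout, the production line bottleneck.
2 steps out: the assembly inventory strike.
Not reachable from it: the inbound production line rerouting, the production line surcharge, the carrier delay, the last-mile production line shutdown.

the assembly inventory strike, the forecast stockout, the production line bottleneck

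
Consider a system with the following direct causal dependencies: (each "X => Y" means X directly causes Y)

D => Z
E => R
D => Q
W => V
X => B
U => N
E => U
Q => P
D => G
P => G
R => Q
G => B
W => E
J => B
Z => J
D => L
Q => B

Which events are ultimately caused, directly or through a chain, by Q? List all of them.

Direct effects: P, B.
2 steps out: G.
Not reachable from it: D, W, Z, V, X, E, R, U, L, J, N.

B, G, P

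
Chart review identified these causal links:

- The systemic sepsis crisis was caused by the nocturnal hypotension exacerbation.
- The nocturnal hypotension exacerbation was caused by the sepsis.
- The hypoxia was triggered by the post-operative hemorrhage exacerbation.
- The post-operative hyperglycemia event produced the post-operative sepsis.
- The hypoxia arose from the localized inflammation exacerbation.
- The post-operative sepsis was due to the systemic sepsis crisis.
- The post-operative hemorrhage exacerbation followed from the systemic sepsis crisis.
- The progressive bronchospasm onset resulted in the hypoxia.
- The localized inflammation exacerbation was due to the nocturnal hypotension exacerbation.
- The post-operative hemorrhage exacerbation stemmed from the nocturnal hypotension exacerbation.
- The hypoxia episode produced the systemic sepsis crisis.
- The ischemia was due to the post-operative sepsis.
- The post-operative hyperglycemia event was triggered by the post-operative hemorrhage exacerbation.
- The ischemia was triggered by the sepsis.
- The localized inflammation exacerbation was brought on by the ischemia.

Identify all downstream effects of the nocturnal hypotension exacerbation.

Direct effects: the systemic sepsis crisis, the post-operative hemorrhage exacerbation, the localized inflammation exacerbation.
2 steps out: the post-operative hyperglycemia event, the post-operative sepsis, the hypoxia.
3 steps out: the ischemia.
Not reachable from it: the hypoxia episode, the sepsis, the progressive bronchospasm onset.

the hypoxia, the ischemia, the localized inflammation exacerbation, the post-operative hemorrhage exacerbation, the post-operative hyperglycemia event, the post-operative sepsis, the systemic sepsis crisis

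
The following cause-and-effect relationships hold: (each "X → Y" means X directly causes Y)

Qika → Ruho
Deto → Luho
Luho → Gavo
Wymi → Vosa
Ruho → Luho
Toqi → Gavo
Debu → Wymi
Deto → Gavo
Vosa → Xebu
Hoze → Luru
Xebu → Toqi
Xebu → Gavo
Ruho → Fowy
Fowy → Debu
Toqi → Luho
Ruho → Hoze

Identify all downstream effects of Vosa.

Direct effects: Xebu.
2 steps out: Toqi, Gavo.
3 steps out: Luho.
Not reachable from it: Qika, Ruho, Hoze, Fowy, Luru, Debu, Wymi, Deto.

Gavo, Luho, Toqi, Xebu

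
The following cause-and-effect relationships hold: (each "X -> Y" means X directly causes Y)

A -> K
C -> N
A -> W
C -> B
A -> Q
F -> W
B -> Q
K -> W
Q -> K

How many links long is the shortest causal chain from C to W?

Shortest chain: C → B → Q → K → W.

4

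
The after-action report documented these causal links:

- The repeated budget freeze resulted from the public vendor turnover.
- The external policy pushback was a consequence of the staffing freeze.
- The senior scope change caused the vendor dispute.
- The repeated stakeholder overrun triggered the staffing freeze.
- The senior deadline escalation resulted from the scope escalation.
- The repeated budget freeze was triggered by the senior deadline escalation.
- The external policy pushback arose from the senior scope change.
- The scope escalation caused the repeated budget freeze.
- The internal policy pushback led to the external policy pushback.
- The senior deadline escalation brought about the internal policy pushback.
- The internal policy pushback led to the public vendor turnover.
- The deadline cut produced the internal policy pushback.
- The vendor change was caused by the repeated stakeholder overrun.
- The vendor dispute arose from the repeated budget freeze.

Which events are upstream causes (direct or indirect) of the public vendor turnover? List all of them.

Immediate cause of the public vendor turnover: the internal policy pushback.
Further upstream: the deadline cut, the scope escalation, the senior deadline escalation.

the deadline cut, the internal policy pushback, the scope escalation, the senior deadline escalation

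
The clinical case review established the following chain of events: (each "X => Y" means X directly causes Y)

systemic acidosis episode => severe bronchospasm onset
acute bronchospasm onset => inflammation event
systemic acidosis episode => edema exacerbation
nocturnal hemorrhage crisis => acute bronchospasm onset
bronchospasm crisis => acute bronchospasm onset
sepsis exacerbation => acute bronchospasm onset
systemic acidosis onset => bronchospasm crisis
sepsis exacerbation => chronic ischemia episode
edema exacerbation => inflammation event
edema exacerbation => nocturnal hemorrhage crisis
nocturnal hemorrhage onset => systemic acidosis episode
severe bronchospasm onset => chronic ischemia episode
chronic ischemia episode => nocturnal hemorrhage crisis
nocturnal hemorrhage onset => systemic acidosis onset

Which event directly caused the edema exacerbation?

the systemic acidosis episode

Upstream contributors include the nocturnal hemorrhage onset, but only the systemic acidosis episode feeds directly into the edema exacerbation.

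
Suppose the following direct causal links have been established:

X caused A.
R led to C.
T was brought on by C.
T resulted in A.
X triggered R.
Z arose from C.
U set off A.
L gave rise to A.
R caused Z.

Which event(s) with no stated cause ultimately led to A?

Tracing upstream from A: A ← L.
A separate upstream branch: A ← U.
A separate upstream branch: A ← X.
Each of those chain origins has no stated cause.

L, U, X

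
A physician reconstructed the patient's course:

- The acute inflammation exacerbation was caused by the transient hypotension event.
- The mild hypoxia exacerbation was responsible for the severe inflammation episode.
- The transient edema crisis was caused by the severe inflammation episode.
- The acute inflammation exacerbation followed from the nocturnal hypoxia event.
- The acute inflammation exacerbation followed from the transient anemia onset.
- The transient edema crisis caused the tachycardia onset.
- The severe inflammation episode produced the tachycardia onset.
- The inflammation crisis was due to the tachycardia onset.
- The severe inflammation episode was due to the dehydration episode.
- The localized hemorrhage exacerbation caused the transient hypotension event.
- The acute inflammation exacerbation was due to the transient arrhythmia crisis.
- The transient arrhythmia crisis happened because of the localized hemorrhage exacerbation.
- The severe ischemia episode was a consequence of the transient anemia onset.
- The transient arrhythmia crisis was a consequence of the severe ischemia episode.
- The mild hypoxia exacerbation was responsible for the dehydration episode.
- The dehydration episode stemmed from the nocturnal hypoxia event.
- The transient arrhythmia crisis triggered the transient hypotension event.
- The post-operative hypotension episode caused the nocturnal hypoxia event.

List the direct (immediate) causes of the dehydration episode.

the mild hypoxia exacerbation, the nocturnal hypoxia event

Upstream contributors include the post-operative hypotension episode, but only the mild hypoxia exacerbation, the nocturnal hypoxia event feed directly into the dehydration episode.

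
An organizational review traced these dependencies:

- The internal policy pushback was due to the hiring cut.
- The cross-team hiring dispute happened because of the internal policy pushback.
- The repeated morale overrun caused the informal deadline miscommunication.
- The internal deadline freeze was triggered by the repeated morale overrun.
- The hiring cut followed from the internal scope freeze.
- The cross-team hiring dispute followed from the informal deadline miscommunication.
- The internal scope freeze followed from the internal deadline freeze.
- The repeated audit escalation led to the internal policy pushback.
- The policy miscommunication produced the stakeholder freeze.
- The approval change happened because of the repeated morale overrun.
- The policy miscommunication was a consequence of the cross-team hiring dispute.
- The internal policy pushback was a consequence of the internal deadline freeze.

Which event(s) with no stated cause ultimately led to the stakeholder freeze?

Tracing upstream from the stakeholder freeze: the stakeholder freeze ← the policy miscommunication ← the cross-team hiring dispute ← the informal deadline miscommunication ← the repeated morale overrun.
A separate upstream branch: the stakeholder freeze ← the policy miscommunication ← the cross-team hiring dispute ← the internal policy pushback ← the repeated audit escalation.
Each of those chain origins has no stated cause.

the repeated audit escalation, the repeated morale overrun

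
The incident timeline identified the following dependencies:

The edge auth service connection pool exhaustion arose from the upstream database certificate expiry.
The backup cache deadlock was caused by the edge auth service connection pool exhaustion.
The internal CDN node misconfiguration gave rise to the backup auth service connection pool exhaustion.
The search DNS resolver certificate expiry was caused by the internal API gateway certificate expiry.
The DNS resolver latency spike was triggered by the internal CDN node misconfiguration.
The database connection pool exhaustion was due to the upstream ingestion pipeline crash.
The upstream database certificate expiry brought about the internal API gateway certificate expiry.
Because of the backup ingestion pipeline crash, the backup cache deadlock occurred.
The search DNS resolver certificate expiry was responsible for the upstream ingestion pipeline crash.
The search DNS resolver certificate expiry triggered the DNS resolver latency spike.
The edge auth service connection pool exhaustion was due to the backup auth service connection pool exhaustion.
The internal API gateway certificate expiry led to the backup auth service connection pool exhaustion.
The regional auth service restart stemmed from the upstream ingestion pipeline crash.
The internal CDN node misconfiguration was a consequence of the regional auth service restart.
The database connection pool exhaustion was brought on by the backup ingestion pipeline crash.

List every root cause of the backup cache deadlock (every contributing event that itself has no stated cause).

the backup ingestion pipeline crash, the upstream database certificate expiry

Tracing upstream from the backup cache deadlock: the backup cache deadlock ← the edge auth service connection pool exhaustion ← the upstream database certificate expiry.
A separate upstream branch: the backup cache deadlock ← the backup ingestion pipeline crash.
Each of those chain origins has no stated cause.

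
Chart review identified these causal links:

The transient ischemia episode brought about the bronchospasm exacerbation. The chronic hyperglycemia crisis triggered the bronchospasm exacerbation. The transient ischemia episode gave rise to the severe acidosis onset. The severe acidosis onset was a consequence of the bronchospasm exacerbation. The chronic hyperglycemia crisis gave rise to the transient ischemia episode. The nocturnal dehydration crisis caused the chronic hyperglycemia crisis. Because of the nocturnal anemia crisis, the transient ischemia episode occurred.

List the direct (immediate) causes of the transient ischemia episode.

Upstream contributors include the nocturnal dehydration crisis, but only the chronic hyperglycemia crisis, the nocturnal anemia crisis feed directly into the transient ischemia episode.

the chronic hyperglycemia crisis, the nocturnal anemia crisis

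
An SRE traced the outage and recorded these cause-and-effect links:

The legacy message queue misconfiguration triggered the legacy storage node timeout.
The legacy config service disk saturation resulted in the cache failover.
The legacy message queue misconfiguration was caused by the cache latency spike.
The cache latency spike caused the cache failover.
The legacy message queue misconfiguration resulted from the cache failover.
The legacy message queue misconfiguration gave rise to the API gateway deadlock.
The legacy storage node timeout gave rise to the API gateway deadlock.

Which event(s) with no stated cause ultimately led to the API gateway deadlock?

Tracing upstream from the API gateway deadlock: the API gateway deadlock ← the legacy message queue misconfiguration ← the cache latency spike.
A separate upstream branch: the API gateway deadlock ← the legacy message queue misconfiguration ← the cache failover ← the legacy config service disk saturation.
Each of those chain origins has no stated cause.

the cache latency spike, the legacy config service disk saturation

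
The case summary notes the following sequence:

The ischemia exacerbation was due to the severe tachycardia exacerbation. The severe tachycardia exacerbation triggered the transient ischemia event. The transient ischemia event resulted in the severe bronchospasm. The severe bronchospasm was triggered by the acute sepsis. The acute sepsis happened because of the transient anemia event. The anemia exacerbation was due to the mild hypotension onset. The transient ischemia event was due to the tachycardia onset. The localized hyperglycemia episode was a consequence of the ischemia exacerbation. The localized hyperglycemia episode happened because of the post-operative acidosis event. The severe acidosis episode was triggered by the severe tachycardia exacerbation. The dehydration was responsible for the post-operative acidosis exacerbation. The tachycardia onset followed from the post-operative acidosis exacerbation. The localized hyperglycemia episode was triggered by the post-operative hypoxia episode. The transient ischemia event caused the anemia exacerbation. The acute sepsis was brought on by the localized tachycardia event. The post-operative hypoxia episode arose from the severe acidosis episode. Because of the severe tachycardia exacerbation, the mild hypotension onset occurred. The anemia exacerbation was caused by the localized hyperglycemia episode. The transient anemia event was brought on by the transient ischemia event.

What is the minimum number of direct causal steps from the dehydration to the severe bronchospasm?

Shortest chain: the dehydration → the post-operative acidosis exacerbation → the tachycardia onset → the transient ischemia event → the severe bronchospasm.

4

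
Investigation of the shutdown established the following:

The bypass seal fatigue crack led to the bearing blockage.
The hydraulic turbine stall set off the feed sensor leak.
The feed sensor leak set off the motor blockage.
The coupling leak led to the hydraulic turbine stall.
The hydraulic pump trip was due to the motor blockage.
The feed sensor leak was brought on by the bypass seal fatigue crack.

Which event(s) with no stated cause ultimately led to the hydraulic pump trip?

Tracing upstream from the hydraulic pump trip: the hydraulic pump trip ← the motor blockage ← the feed sensor leak ← the bypass seal fatigue crack.
A separate upstream branch: the hydraulic pump trip ← the motor blockage ← the feed sensor leak ← the hydraulic turbine stall ← the coupling leak.
Each of those chain origins has no stated cause.

the bypass seal fatigue crack, the coupling leak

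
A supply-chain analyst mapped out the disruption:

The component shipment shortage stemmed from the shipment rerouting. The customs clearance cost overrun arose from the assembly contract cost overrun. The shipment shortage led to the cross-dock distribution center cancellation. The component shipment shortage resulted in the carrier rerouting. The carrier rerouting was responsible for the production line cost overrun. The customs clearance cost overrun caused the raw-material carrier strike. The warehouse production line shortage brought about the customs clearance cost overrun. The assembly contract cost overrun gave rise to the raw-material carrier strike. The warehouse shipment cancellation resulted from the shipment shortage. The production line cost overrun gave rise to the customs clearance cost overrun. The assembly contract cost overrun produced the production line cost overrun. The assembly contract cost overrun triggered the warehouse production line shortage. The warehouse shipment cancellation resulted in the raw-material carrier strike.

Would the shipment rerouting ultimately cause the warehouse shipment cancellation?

The shipment rerouting leads to the component shipment shortage, the carrier rerouting, the production line cost overrun, the customs clearance cost overrun, the raw-material carrier strike; the warehouse shipment cancellation is not among them.

No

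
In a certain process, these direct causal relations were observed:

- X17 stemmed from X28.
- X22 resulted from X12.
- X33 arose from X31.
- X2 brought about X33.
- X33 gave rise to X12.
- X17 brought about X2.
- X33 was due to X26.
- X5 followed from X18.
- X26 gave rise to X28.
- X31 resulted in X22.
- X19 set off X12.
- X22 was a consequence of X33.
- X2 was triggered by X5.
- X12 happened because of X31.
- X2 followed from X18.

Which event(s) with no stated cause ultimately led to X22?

Tracing upstream from X22: X22 ← X33 ← X2 ← X18.
A separate upstream branch: X22 ← X33 ← X26.
A separate upstream branch: X22 ← X31.
A separate upstream branch: X22 ← X12 ← X19.
Each of those chain origins has no stated cause.

X18, X19, X26, X31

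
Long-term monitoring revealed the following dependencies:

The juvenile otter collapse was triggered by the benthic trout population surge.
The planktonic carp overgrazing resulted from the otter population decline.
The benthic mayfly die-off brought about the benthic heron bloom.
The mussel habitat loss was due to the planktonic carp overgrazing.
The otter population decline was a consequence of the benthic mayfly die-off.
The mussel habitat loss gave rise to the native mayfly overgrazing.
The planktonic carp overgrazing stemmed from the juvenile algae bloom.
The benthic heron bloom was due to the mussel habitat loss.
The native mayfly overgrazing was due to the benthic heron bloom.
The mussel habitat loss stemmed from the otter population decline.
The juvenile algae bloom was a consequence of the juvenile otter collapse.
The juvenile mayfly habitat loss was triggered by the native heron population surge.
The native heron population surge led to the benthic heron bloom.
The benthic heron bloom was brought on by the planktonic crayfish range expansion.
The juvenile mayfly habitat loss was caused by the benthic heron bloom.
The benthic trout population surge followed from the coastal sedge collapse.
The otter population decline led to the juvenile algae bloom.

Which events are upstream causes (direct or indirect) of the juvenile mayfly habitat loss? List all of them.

Immediate causes of the juvenile mayfly habitat loss: the native heron population surge, the benthic heron bloom.
Further upstream: the benthic mayfly die-off, the coastal sedge collapse, the benthic trout population surge, the otter population decline, the juvenile otter collapse, the juvenile algae bloom, the planktonic carp overgrazing, the mussel habitat loss, the planktonic crayfish range expansion.

the benthic heron bloom, the benthic mayfly die-off, the benthic trout population surge, the coastal sedge collapse, the juvenile algae bloom, the juvenile otter collapse, the mussel habitat loss, the native heron population surge, the otter population decline, the planktonic carp overgrazing, the planktonic crayfish range expansion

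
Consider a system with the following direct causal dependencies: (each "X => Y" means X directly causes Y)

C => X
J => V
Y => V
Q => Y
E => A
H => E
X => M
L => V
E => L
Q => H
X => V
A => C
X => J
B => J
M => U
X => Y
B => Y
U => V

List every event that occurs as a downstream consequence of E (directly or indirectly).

A, C, J, L, M, U, V, X, Y

Direct effects: A, L.
2 steps out: C, V.
3 steps out: X.
4 steps out: M, J, Y.
5 steps out: U.
Not reachable from it: Q, H, B.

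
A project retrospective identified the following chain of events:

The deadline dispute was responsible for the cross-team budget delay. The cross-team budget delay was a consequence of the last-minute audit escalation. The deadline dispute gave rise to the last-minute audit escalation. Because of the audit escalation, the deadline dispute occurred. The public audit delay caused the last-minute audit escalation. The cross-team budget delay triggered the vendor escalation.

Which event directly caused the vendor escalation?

Upstream contributors include the audit escalation, the deadline dispute, the last-minute audit escalation, the public audit delay, but only the cross-team budget delay feeds directly into the vendor escalation.

the cross-team budget delay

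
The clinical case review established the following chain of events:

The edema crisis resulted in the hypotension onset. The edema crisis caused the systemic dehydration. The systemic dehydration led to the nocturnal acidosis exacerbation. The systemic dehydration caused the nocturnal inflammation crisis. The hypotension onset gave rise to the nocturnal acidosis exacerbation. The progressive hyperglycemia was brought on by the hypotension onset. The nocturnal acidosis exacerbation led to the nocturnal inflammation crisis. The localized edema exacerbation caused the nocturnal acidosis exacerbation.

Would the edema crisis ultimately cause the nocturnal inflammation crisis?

There is a causal chain: the edema crisis → the systemic dehydration → the nocturnal inflammation crisis.

Yes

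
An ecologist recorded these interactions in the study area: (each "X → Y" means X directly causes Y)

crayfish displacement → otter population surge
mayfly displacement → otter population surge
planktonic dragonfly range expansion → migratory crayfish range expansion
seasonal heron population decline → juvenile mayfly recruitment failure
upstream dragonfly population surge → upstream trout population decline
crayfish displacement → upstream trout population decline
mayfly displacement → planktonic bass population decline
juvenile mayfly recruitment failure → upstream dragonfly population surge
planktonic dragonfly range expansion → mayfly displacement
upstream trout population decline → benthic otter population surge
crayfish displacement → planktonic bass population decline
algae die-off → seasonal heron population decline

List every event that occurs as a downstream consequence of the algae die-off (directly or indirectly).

the benthic otter population surge, the juvenile mayfly recruitment failure, the seasonal heron population decline, the upstream dragonfly population surge, the upstream trout population decline

Direct effects: the seasonal heron population decline.
2 steps out: the juvenile mayfly recruitment failure.
3 steps out: the upstream dragonfly population surge.
4 steps out: the upstream trout population decline.
5 steps out: the benthic otter population surge.
Not reachable from it: the planktonic dragonfly range expansion, the migratory crayfish range expansion, the crayfish displacement, the mayfly displacement, the otter population surge, the planktonic bass population decline.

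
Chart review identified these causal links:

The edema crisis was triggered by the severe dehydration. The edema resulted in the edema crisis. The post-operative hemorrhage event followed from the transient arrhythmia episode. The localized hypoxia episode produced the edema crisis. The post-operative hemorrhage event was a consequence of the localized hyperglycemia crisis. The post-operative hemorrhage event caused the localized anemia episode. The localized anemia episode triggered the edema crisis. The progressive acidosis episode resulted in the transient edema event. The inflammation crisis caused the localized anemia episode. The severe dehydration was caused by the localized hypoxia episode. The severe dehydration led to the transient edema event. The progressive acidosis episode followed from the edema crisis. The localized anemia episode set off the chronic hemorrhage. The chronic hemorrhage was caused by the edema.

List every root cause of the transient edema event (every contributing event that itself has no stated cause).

the edema, the inflammation crisis, the localized hyperglycemia crisis, the localized hypoxia episode, the transient arrhythmia episode

Tracing upstream from the transient edema event: the transient edema event ← the progressive acidosis episode ← the edema crisis ← the localized anemia episode ← the inflammation crisis.
A separate upstream branch: the transient edema event ← the progressive acidosis episode ← the edema crisis ← the localized anemia episode ← the post-operative hemorrhage event ← the localized hyperglycemia crisis.
A separate upstream branch: the transient edema event ← the progressive acidosis episode ← the edema crisis ← the localized anemia episode ← the post-operative hemorrhage event ← the transient arrhythmia episode.
A separate upstream branch: the transient edema event ← the severe dehydration ← the localized hypoxia episode.
A separate upstream branch: the transient edema event ← the progressive acidosis episode ← the edema crisis ← the edema.
Each of those chain origins has no stated cause.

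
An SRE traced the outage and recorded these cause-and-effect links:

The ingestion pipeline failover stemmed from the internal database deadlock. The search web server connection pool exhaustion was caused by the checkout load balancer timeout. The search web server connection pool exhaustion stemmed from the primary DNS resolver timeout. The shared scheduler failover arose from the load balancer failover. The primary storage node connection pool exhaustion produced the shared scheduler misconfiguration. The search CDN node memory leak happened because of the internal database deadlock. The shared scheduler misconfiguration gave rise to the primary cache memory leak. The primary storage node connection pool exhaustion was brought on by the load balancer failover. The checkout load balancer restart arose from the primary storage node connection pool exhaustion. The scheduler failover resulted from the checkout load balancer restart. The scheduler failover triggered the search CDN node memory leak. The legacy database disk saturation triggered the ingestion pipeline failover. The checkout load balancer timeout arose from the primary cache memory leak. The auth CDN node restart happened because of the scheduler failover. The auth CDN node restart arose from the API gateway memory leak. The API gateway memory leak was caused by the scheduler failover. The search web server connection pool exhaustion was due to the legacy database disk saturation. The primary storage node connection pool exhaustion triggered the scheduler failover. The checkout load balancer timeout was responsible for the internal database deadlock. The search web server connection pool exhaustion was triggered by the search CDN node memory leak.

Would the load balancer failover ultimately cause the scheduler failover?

Yes

There is a causal chain: the load balancer failover → the primary storage node connection pool exhaustion → the scheduler failover.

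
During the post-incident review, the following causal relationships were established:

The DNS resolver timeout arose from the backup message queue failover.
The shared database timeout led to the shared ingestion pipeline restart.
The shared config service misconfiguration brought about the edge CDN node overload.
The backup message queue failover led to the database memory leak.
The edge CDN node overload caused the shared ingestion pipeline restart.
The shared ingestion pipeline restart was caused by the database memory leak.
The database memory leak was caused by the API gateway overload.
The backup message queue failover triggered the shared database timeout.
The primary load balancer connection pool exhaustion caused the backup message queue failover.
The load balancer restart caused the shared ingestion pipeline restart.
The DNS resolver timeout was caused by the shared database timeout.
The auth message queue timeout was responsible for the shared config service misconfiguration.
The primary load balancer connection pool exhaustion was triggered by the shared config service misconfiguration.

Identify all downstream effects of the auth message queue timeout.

the DNS resolver timeout, the backup message queue failover, the database memory leak, the edge CDN node overload, the primary load balancer connection pool exhaustion, the shared config service misconfiguration, the shared database timeout, the shared ingestion pipeline restart

Direct effects: the shared config service misconfiguration.
2 steps out: the primary load balancer connection pool exhaustion, the edge CDN node overload.
3 steps out: the backup message queue failover, the shared ingestion pipeline restart.
4 steps out: the shared database timeout, the database memory leak, the DNS resolver timeout.
Not reachable from it: the load balancer restart, the API gateway overload.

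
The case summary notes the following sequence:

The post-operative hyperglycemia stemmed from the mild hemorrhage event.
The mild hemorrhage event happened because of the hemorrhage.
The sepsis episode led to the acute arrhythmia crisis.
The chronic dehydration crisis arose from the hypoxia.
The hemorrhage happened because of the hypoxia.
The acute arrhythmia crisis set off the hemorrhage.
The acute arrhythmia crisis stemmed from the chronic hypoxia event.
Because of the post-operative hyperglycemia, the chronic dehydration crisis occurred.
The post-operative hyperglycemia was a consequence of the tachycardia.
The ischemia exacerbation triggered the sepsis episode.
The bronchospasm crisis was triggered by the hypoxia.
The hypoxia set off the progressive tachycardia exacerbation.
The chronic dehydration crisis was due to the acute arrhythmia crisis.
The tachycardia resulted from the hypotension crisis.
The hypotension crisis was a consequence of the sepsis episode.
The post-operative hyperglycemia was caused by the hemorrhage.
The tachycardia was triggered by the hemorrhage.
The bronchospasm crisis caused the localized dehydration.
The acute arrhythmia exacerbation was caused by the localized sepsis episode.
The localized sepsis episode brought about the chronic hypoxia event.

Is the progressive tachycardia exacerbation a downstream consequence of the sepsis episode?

The sepsis episode leads to the hypotension crisis, the acute arrhythmia crisis, the hemorrhage, the tachycardia, the mild hemorrhage event, the post-operative hyperglycemia, the chronic dehydration crisis; the progressive tachycardia exacerbation is not among them.

No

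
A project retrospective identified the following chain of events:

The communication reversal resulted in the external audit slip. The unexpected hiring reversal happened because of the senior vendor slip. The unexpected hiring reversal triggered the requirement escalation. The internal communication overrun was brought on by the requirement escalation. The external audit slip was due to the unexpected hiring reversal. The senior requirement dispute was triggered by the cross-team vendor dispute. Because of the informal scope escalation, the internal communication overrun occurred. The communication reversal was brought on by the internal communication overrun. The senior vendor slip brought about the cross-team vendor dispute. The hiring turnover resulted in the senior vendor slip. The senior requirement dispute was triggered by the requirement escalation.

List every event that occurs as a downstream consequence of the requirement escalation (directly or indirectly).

Direct effects: the senior requirement dispute, the internal communication overrun.
2 steps out: the communication reversal.
3 steps out: the external audit slip.
Not reachable from it: the hiring turnover, the senior vendor slip, the cross-team vendor dispute, the unexpected hiring reversal, the informal scope escalation.

the communication reversal, the external audit slip, the internal communication overrun, the senior requirement dispute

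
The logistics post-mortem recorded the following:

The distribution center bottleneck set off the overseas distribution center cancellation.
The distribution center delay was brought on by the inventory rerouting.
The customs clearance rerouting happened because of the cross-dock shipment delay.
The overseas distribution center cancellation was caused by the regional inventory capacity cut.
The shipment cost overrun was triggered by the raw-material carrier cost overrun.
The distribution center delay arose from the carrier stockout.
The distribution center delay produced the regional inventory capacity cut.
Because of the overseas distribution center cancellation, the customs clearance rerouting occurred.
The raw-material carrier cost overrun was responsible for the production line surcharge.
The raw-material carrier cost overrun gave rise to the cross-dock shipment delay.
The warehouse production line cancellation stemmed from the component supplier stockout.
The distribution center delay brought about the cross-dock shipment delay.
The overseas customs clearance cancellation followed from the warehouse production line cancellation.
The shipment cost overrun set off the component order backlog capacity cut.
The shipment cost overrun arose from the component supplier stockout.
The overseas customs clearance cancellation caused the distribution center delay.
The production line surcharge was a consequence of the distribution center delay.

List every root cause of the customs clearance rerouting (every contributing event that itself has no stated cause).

the carrier stockout, the component supplier stockout, the distribution center bottleneck, the inventory rerouting, the raw-material carrier cost overrun

Tracing upstream from the customs clearance rerouting: the customs clearance rerouting ← the cross-dock shipment delay ← the distribution center delay ← the overseas customs clearance cancellation ← the warehouse production line cancellation ← the component supplier stockout.
A separate upstream branch: the customs clearance rerouting ← the cross-dock shipment delay ← the raw-material carrier cost overrun.
A separate upstream branch: the customs clearance rerouting ← the overseas distribution center cancellation ← the distribution center bottleneck.
A separate upstream branch: the customs clearance rerouting ← the cross-dock shipment delay ← the distribution center delay ← the inventory rerouting.
A separate upstream branch: the customs clearance rerouting ← the cross-dock shipment delay ← the distribution center delay ← the carrier stockout.
Each of those chain origins has no stated cause.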